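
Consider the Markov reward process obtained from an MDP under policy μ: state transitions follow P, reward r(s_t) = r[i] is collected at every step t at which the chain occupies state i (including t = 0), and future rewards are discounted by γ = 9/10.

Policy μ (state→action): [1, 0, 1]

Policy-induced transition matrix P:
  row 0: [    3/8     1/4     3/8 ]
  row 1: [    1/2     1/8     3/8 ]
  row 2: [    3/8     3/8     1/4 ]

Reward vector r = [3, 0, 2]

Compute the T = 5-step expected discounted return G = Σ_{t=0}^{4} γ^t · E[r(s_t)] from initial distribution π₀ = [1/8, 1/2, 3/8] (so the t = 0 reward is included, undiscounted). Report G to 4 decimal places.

G = 7.0372

t=0: π = [0.1250, 0.5000, 0.3750], E[r] = 1.1250, γ^t·E[r] = 1.125000, running G = 1.125000
t=1: π = [0.4375, 0.2344, 0.3281], E[r] = 1.9688, γ^t·E[r] = 1.771875, running G = 2.896875
t=2: π = [0.4043, 0.2617, 0.3340], E[r] = 1.8809, γ^t·E[r] = 1.523496, running G = 4.420371
t=3: π = [0.4077, 0.2590, 0.3333], E[r] = 1.8896, γ^t·E[r] = 1.377554, running G = 5.797925
t=4: π = [0.4074, 0.2593, 0.3333], E[r] = 1.8888, γ^t·E[r] = 1.239258, running G = 7.037183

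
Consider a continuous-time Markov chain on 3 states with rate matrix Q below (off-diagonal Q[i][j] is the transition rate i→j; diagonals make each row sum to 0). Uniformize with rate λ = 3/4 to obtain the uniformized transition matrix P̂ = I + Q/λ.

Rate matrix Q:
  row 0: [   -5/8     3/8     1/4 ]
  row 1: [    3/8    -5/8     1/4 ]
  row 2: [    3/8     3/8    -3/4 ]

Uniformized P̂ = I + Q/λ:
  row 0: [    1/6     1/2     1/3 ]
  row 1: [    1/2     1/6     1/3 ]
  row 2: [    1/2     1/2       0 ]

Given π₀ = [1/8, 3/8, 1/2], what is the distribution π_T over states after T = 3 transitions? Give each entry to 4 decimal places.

t=0: π = [0.1250, 0.3750, 0.5000]
t=1: π = [0.4583, 0.3750, 0.1667]
t=2: π = [0.3472, 0.3750, 0.2778]
t=3: π = [0.3843, 0.3750, 0.2407]

π = [0.3843, 0.3750, 0.2407]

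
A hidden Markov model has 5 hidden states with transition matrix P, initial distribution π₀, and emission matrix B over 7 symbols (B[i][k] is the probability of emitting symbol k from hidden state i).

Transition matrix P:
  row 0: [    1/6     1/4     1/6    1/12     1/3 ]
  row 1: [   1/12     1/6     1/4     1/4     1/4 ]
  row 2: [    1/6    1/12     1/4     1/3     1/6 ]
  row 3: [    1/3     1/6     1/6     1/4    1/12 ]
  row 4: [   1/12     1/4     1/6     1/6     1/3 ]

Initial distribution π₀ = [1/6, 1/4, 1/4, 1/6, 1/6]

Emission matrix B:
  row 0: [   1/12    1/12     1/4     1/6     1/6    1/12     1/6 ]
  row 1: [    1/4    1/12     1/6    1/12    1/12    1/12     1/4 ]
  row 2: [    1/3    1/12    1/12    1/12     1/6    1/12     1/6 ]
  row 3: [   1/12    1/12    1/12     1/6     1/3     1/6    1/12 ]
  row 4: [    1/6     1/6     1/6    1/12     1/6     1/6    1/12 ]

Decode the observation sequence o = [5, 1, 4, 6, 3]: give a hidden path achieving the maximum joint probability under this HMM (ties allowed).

t=0: δ = [1.389e-02, 2.083e-02, 2.083e-02, 2.778e-02, 2.778e-02]  (obs o_0=5)
t=1: δ = [7.716e-04, 5.787e-04, 4.340e-04, 5.787e-04, 1.543e-03]  ψ = [3, 4, 1, 2, 4]  (obs o_1=1)
t=2: δ = [3.215e-05, 3.215e-05, 4.287e-05, 8.573e-05, 8.573e-05]  ψ = [3, 4, 4, 4, 4]  (obs o_2=4)
t=3: δ = [4.763e-06, 5.358e-06, 2.381e-06, 1.786e-06, 2.381e-06]  ψ = [3, 4, 3, 3, 4]  (obs o_3=6)
t=4: δ = [1.323e-07, 9.923e-08, 1.116e-07, 2.233e-07, 1.323e-07]  ψ = [0, 0, 1, 1, 0]  (obs o_4=3)
backtrack: best end state = 3; path = [4, 4, 4, 1, 3]

path = [4, 4, 4, 1, 3]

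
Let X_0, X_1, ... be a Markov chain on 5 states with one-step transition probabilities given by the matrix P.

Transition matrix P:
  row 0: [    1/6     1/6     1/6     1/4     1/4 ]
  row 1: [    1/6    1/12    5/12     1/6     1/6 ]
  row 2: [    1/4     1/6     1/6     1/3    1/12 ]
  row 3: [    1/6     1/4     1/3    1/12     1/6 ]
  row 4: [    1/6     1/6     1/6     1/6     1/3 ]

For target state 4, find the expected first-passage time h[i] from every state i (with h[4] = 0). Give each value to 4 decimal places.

h = [5.6666, 6.2863, 6.6603, 6.2576, 0.0000]

First-step conditioning: h[4] = 0; for i ≠ 4, h[i] = 1 + Σ_k P[i][k]·h[k].
  h[0] = 1 + 1/6·h[0] + 1/6·h[1] + 1/6·h[2] + 1/4·h[3]
  h[1] = 1 + 1/6·h[0] + 1/12·h[1] + 5/12·h[2] + 1/6·h[3]
  h[2] = 1 + 1/4·h[0] + 1/6·h[1] + 1/6·h[2] + 1/3·h[3]
  h[3] = 1 + 1/6·h[0] + 1/4·h[1] + 1/3·h[2] + 1/12·h[3]
Solving the 4×4 linear system over states ≠ 4 gives exactly h = [26004/4589, 28848/4589, 30564/4589, 28716/4589, 0] (h[4] = 0 is the target).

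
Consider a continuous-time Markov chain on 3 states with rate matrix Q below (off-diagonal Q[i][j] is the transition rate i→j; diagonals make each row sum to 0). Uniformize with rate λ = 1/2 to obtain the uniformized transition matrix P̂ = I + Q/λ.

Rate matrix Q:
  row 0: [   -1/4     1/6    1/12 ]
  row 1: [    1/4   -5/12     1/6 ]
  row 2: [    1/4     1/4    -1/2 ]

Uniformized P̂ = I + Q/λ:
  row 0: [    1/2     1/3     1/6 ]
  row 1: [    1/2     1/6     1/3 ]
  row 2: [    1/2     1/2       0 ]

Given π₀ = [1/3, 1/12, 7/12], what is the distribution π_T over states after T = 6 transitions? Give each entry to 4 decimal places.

t=0: π = [0.3333, 0.0833, 0.5833]
t=1: π = [0.5000, 0.4167, 0.0833]
t=2: π = [0.5000, 0.2778, 0.2222]
t=3: π = [0.5000, 0.3241, 0.1759]
t=4: π = [0.5000, 0.3086, 0.1914]
t=5: π = [0.5000, 0.3138, 0.1862]
t=6: π = [0.5000, 0.3121, 0.1879]

π = [0.5000, 0.3121, 0.1879]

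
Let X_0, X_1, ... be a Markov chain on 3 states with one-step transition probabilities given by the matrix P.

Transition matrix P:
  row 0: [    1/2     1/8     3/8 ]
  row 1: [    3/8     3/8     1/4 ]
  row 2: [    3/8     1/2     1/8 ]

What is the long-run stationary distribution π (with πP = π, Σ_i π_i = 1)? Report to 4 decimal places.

π = [0.4286, 0.3016, 0.2698]

Balance equations π_j = Σ_i π_i·P[i][j]:
  π_0 = 1/2·π_0 + 3/8·π_1 + 3/8·π_2
  π_1 = 1/8·π_0 + 3/8·π_1 + 1/2·π_2
  normalize: π_0 + π_1 + π_2 = 1
Solving the linear system gives exactly π = [3/7, 19/63, 17/63].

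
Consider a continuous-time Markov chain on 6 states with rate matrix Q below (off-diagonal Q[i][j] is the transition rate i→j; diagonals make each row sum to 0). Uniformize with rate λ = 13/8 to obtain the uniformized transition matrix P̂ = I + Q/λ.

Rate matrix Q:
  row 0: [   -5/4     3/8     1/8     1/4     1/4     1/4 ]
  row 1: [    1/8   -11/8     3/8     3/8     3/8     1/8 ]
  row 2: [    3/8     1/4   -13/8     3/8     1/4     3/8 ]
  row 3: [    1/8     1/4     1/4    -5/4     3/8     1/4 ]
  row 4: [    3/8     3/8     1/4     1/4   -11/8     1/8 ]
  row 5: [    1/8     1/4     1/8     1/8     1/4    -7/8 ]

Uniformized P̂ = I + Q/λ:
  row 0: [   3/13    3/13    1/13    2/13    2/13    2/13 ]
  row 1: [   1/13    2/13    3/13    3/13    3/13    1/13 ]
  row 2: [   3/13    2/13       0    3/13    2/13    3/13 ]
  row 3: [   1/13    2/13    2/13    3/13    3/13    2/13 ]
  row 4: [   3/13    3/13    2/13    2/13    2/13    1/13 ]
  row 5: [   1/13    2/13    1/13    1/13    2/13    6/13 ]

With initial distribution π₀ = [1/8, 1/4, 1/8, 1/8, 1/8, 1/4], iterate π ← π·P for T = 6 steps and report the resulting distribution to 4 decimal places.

t=0: π = [0.1250, 0.2500, 0.1250, 0.1250, 0.1250, 0.2500]
t=1: π = [0.1346, 0.1731, 0.1250, 0.1731, 0.1827, 0.2115]
t=2: π = [0.1450, 0.1783, 0.1213, 0.1738, 0.1805, 0.2012]
t=3: π = [0.1457, 0.1789, 0.1223, 0.1748, 0.1809, 0.1975]
t=4: π = [0.1460, 0.1790, 0.1224, 0.1753, 0.1811, 0.1963]
t=5: π = [0.1461, 0.1790, 0.1225, 0.1754, 0.1811, 0.1960]
t=6: π = [0.1461, 0.1790, 0.1225, 0.1755, 0.1811, 0.1959]

π = [0.1461, 0.1790, 0.1225, 0.1755, 0.1811, 0.1959]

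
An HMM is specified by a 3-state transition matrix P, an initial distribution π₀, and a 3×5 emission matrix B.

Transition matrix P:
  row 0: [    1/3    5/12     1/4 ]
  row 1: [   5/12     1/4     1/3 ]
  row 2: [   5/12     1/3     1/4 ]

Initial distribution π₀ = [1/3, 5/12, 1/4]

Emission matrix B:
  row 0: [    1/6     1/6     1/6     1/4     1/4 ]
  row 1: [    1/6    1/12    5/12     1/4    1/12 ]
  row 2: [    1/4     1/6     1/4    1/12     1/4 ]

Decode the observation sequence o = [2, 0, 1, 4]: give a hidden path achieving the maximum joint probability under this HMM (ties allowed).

t=0: δ = [5.556e-02, 1.736e-01, 6.250e-02]  (obs o_0=2)
t=1: δ = [1.206e-02, 7.234e-03, 1.447e-02]  ψ = [1, 1, 1]  (obs o_1=0)
t=2: δ = [1.005e-03, 4.186e-04, 6.028e-04]  ψ = [2, 0, 2]  (obs o_2=1)
t=3: δ = [8.372e-05, 3.489e-05, 6.279e-05]  ψ = [0, 0, 0]  (obs o_3=4)
backtrack: best end state = 0; path = [1, 2, 0, 0]

path = [1, 2, 0, 0]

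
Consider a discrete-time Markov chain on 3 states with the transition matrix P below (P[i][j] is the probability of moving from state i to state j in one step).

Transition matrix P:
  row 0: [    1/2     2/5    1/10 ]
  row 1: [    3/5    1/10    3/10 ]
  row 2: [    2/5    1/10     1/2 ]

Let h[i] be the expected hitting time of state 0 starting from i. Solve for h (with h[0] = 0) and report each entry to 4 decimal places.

h = [0.0000, 1.9048, 2.3810]

First-step conditioning: h[0] = 0; for i ≠ 0, h[i] = 1 + Σ_k P[i][k]·h[k].
  h[1] = 1 + 1/10·h[1] + 3/10·h[2]
  h[2] = 1 + 1/10·h[1] + 1/2·h[2]
Solving the 2×2 linear system over states ≠ 0 gives exactly h = [0, 40/21, 50/21] (h[0] = 0 is the target).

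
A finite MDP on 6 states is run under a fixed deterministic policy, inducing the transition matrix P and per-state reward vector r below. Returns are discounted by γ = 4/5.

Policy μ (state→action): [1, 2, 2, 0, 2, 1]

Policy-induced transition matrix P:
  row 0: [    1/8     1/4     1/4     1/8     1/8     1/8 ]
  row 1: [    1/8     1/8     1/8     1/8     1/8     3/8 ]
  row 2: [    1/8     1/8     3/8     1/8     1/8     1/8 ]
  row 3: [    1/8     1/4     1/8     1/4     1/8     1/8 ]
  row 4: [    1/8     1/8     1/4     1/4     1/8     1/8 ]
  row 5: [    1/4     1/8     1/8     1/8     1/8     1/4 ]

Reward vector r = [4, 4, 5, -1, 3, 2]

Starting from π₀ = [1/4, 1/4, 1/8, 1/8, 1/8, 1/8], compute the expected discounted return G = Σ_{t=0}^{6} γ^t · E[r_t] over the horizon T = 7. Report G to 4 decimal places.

t=0: π = [0.2500, 0.2500, 0.1250, 0.1250, 0.1250, 0.1250], E[r] = 3.1250, γ^t·E[r] = 3.125000, running G = 3.125000
t=1: π = [0.1406, 0.1719, 0.2031, 0.1563, 0.1250, 0.2031], E[r] = 2.8906, γ^t·E[r] = 2.312500, running G = 5.437500
t=2: π = [0.1504, 0.1621, 0.2090, 0.1602, 0.1250, 0.1934], E[r] = 2.8965, γ^t·E[r] = 1.853750, running G = 7.291250
t=3: π = [0.1492, 0.1638, 0.2117, 0.1606, 0.1250, 0.1897], E[r] = 2.9041, γ^t·E[r] = 1.486875, running G = 8.778125
t=4: π = [0.1487, 0.1637, 0.2122, 0.1607, 0.1250, 0.1897], E[r] = 2.9043, γ^t·E[r] = 1.189613, running G = 9.967738
t=5: π = [0.1487, 0.1637, 0.2123, 0.1607, 0.1250, 0.1896], E[r] = 2.9044, γ^t·E[r] = 0.951719, running G = 10.919456
t=6: π = [0.1487, 0.1637, 0.2123, 0.1607, 0.1250, 0.1896], E[r] = 2.9045, γ^t·E[r] = 0.761387, running G = 11.680843

G = 11.6808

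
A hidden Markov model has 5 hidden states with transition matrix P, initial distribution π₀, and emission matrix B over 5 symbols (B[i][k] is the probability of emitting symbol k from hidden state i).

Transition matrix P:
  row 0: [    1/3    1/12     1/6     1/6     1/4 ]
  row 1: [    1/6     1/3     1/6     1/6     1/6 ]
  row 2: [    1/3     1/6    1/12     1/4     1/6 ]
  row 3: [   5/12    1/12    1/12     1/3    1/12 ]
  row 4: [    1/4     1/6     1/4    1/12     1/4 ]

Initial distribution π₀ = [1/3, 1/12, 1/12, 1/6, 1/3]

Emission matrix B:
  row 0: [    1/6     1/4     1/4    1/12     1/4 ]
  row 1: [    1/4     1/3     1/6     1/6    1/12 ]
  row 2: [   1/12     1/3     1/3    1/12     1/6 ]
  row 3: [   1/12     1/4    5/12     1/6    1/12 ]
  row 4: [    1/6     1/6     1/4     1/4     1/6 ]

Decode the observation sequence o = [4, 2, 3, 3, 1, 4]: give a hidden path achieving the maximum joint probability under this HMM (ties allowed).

t=0: δ = [8.333e-02, 6.944e-03, 1.389e-02, 1.389e-02, 5.556e-02]  (obs o_0=4)
t=1: δ = [6.944e-03, 1.543e-03, 4.630e-03, 5.787e-03, 5.208e-03]  ψ = [0, 4, 0, 0, 0]  (obs o_1=2)
t=2: δ = [2.009e-04, 1.447e-04, 1.085e-04, 3.215e-04, 4.340e-04]  ψ = [3, 4, 4, 3, 0]  (obs o_2=3)
t=3: δ = [1.116e-05, 1.206e-05, 9.042e-06, 1.786e-05, 2.713e-05]  ψ = [3, 4, 4, 3, 4]  (obs o_3=3)
t=4: δ = [1.861e-06, 1.507e-06, 2.261e-06, 1.488e-06, 1.130e-06]  ψ = [3, 4, 4, 3, 4]  (obs o_4=1)
t=5: δ = [1.884e-07, 4.186e-08, 5.168e-08, 4.710e-08, 7.752e-08]  ψ = [2, 1, 0, 2, 0]  (obs o_5=4)
backtrack: best end state = 0; path = [0, 0, 4, 4, 2, 0]

path = [0, 0, 4, 4, 2, 0]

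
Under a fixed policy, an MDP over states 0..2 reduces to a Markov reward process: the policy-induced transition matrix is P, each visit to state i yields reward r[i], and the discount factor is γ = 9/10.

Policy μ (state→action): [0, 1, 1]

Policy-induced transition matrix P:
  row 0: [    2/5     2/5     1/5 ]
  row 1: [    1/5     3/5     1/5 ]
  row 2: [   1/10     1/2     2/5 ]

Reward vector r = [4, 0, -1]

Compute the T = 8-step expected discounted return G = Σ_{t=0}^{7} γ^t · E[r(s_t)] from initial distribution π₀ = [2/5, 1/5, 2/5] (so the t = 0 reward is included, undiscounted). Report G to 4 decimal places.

G = 4.1805

t=0: π = [0.4000, 0.2000, 0.4000], E[r] = 1.2000, γ^t·E[r] = 1.200000, running G = 1.200000
t=1: π = [0.2400, 0.4800, 0.2800], E[r] = 0.6800, γ^t·E[r] = 0.612000, running G = 1.812000
t=2: π = [0.2200, 0.5240, 0.2560], E[r] = 0.6240, γ^t·E[r] = 0.505440, running G = 2.317440
t=3: π = [0.2184, 0.5304, 0.2512], E[r] = 0.6224, γ^t·E[r] = 0.453730, running G = 2.771170
t=4: π = [0.2186, 0.5312, 0.2502], E[r] = 0.6240, γ^t·E[r] = 0.409406, running G = 3.180576
t=5: π = [0.2187, 0.5313, 0.2500], E[r] = 0.6247, γ^t·E[r] = 0.368881, running G = 3.549457
t=6: π = [0.2187, 0.5313, 0.2500], E[r] = 0.6249, γ^t·E[r] = 0.332109, running G = 3.881566
t=7: π = [0.2187, 0.5313, 0.2500], E[r] = 0.6250, γ^t·E[r] = 0.298926, running G = 4.180493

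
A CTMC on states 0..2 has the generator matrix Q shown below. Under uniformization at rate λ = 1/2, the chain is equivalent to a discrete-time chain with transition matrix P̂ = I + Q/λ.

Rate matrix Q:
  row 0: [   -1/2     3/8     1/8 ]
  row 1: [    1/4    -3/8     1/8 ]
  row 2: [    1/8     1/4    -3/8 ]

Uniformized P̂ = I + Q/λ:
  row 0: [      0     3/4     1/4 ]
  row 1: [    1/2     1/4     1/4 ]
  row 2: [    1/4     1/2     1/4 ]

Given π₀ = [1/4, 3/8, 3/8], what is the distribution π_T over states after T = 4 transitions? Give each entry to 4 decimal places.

t=0: π = [0.2500, 0.3750, 0.3750]
t=1: π = [0.2813, 0.4688, 0.2500]
t=2: π = [0.2969, 0.4531, 0.2500]
t=3: π = [0.2891, 0.4609, 0.2500]
t=4: π = [0.2930, 0.4570, 0.2500]

π = [0.2930, 0.4570, 0.2500]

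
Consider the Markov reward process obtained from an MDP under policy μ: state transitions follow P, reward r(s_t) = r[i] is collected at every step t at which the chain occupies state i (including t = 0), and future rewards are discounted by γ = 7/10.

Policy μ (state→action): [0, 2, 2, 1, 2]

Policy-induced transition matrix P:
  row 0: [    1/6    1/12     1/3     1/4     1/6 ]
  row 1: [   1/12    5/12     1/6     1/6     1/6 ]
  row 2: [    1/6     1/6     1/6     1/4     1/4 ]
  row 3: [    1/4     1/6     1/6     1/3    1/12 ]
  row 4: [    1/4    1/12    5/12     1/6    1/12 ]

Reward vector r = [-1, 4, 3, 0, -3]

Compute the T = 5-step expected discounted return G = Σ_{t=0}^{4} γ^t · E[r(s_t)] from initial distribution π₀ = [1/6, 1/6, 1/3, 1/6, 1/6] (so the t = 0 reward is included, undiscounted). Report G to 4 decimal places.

t=0: π = [0.1667, 0.1667, 0.3333, 0.1667, 0.1667], E[r] = 1.0000, γ^t·E[r] = 1.000000, running G = 1.000000
t=1: π = [0.1806, 0.1806, 0.2361, 0.2361, 0.1667], E[r] = 0.7500, γ^t·E[r] = 0.525000, running G = 1.525000
t=2: π = [0.1852, 0.1829, 0.2384, 0.2407, 0.1528], E[r] = 0.8032, γ^t·E[r] = 0.393588, running G = 1.918588
t=3: π = [0.1842, 0.1842, 0.2357, 0.2421, 0.1537], E[r] = 0.7986, γ^t·E[r] = 0.273924, running G = 2.192512
t=4: π = [0.1843, 0.1846, 0.2358, 0.2420, 0.1533], E[r] = 0.8014, γ^t·E[r] = 0.192410, running G = 2.384922

G = 2.3849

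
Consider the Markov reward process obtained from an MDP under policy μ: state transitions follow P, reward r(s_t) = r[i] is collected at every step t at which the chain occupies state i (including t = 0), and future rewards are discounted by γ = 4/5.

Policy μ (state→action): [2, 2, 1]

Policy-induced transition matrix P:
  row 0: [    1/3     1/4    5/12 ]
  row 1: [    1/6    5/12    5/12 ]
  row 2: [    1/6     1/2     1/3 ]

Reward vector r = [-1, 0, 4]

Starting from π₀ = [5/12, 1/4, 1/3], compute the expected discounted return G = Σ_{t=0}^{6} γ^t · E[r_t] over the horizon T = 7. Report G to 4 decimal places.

t=0: π = [0.4167, 0.2500, 0.3333], E[r] = 0.9167, γ^t·E[r] = 0.916667, running G = 0.916667
t=1: π = [0.2361, 0.3750, 0.3889], E[r] = 1.3194, γ^t·E[r] = 1.055556, running G = 1.972222
t=2: π = [0.2060, 0.4097, 0.3843], E[r] = 1.3310, γ^t·E[r] = 0.851852, running G = 2.824074
t=3: π = [0.2010, 0.4144, 0.3846], E[r] = 1.3376, γ^t·E[r] = 0.684840, running G = 3.508914
t=4: π = [0.2002, 0.4152, 0.3846], E[r] = 1.3383, γ^t·E[r] = 0.548161, running G = 4.057075
t=5: π = [0.2000, 0.4154, 0.3846], E[r] = 1.3384, γ^t·E[r] = 0.438578, running G = 4.495653
t=6: π = [0.2000, 0.4154, 0.3846], E[r] = 1.3385, γ^t·E[r] = 0.350868, running G = 4.846522

G = 4.8465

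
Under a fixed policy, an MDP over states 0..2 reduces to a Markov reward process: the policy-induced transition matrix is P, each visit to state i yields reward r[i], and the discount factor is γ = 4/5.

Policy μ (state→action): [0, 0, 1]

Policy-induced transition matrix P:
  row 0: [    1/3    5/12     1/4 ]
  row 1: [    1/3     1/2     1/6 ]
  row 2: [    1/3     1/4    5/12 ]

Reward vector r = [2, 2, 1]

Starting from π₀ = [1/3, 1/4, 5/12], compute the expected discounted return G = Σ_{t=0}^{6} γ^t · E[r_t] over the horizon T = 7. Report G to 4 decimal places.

t=0: π = [0.3333, 0.2500, 0.4167], E[r] = 1.5833, γ^t·E[r] = 1.583333, running G = 1.583333
t=1: π = [0.3333, 0.3681, 0.2986], E[r] = 1.7014, γ^t·E[r] = 1.361111, running G = 2.944444
t=2: π = [0.3333, 0.3976, 0.2691], E[r] = 1.7309, γ^t·E[r] = 1.107778, running G = 4.052222
t=3: π = [0.3333, 0.4049, 0.2617], E[r] = 1.7383, γ^t·E[r] = 0.890000, running G = 4.942222
t=4: π = [0.3333, 0.4068, 0.2599], E[r] = 1.7401, γ^t·E[r] = 0.712756, running G = 5.654978
t=5: π = [0.3333, 0.4073, 0.2594], E[r] = 1.7406, γ^t·E[r] = 0.570356, running G = 6.225333
t=6: π = [0.3333, 0.4074, 0.2593], E[r] = 1.7407, γ^t·E[r] = 0.456315, running G = 6.681648

G = 6.6816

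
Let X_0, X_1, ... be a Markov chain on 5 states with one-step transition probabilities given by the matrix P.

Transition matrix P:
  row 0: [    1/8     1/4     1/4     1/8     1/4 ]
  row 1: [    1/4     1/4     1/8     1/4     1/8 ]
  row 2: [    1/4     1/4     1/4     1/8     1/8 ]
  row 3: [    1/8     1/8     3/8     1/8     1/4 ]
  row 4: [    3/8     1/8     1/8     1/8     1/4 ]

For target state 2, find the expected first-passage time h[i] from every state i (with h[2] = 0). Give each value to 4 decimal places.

h = [4.6440, 5.0794, 0.0000, 4.0091, 5.1701]

First-step conditioning: h[2] = 0; for i ≠ 2, h[i] = 1 + Σ_k P[i][k]·h[k].
  h[0] = 1 + 1/8·h[0] + 1/4·h[1] + 1/8·h[3] + 1/4·h[4]
  h[1] = 1 + 1/4·h[0] + 1/4·h[1] + 1/4·h[3] + 1/8·h[4]
  h[3] = 1 + 1/8·h[0] + 1/8·h[1] + 1/8·h[3] + 1/4·h[4]
  h[4] = 1 + 3/8·h[0] + 1/8·h[1] + 1/8·h[3] + 1/4·h[4]
Solving the 4×4 linear system over states ≠ 2 gives exactly h = [2048/441, 320/63, 0, 1768/441, 760/147] (h[2] = 0 is the target).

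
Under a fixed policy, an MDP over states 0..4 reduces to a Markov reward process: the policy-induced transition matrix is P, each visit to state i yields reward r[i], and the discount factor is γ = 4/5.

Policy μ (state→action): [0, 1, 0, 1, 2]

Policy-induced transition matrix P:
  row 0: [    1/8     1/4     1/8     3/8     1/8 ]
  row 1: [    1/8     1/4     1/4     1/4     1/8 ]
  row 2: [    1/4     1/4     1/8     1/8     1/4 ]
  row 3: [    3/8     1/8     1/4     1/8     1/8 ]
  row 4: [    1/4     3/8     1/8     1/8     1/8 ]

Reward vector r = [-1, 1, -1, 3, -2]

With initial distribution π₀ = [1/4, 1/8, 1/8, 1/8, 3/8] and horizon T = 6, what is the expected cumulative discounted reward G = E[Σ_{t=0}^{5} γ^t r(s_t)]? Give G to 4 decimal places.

G = -0.0933

t=0: π = [0.2500, 0.1250, 0.1250, 0.1250, 0.3750], E[r] = -0.6250, γ^t·E[r] = -0.625000, running G = -0.625000
t=1: π = [0.2188, 0.2813, 0.1563, 0.2031, 0.1406], E[r] = 0.2344, γ^t·E[r] = 0.187500, running G = -0.437500
t=2: π = [0.2129, 0.2422, 0.1855, 0.2148, 0.1445], E[r] = 0.1992, γ^t·E[r] = 0.127500, running G = -0.310000
t=3: π = [0.2200, 0.2412, 0.1821, 0.2085, 0.1482], E[r] = 0.1682, γ^t·E[r] = 0.086125, running G = -0.223875
t=4: π = [0.2184, 0.2425, 0.1812, 0.2101, 0.1478], E[r] = 0.1777, γ^t·E[r] = 0.072800, running G = -0.151075
t=5: π = [0.2187, 0.2422, 0.1816, 0.2099, 0.1477], E[r] = 0.1764, γ^t·E[r] = 0.057803, running G = -0.093273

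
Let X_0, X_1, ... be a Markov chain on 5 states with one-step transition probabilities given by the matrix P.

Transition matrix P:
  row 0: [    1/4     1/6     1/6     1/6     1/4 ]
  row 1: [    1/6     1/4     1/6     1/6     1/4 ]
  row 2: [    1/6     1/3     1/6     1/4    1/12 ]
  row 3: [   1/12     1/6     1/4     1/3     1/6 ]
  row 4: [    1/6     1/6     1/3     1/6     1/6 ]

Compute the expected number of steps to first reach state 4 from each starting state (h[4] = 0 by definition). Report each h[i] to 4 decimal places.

First-step conditioning: h[4] = 0; for i ≠ 4, h[i] = 1 + Σ_k P[i][k]·h[k].
  h[0] = 1 + 1/4·h[0] + 1/6·h[1] + 1/6·h[2] + 1/6·h[3]
  h[1] = 1 + 1/6·h[0] + 1/4·h[1] + 1/6·h[2] + 1/6·h[3]
  h[2] = 1 + 1/6·h[0] + 1/3·h[1] + 1/6·h[2] + 1/4·h[3]
  h[3] = 1 + 1/12·h[0] + 1/6·h[1] + 1/4·h[2] + 1/3·h[3]
Solving the 4×4 linear system over states ≠ 4 gives exactly h = [204/41, 204/41, 240/41, 228/41, 0] (h[4] = 0 is the target).

h = [4.9756, 4.9756, 5.8537, 5.5610, 0.0000]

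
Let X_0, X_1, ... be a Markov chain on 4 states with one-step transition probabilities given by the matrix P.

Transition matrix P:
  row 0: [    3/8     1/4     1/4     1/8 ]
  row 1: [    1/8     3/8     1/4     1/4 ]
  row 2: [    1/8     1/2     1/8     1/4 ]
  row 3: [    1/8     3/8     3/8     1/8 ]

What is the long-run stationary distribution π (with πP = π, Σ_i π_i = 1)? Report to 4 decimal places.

Balance equations π_j = Σ_i π_i·P[i][j]:
  π_0 = 3/8·π_0 + 1/8·π_1 + 1/8·π_2 + 1/8·π_3
  π_1 = 1/4·π_0 + 3/8·π_1 + 1/2·π_2 + 3/8·π_3
  π_2 = 1/4·π_0 + 1/4·π_1 + 1/8·π_2 + 3/8·π_3
  normalize: π_0 + π_1 + π_2 + π_3 = 1
Solving the linear system gives exactly π = [1/6, 187/486, 119/486, 11/54].

π = [0.1667, 0.3848, 0.2449, 0.2037]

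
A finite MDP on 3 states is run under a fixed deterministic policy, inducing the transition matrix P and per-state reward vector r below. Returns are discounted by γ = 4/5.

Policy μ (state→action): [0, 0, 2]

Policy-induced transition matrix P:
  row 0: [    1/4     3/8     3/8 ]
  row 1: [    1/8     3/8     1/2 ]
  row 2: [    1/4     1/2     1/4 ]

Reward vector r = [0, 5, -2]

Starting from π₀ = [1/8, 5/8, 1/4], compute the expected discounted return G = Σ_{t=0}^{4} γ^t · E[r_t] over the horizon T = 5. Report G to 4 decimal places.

t=0: π = [0.1250, 0.6250, 0.2500], E[r] = 2.6250, γ^t·E[r] = 2.625000, running G = 2.625000
t=1: π = [0.1719, 0.4063, 0.4219], E[r] = 1.1875, γ^t·E[r] = 0.950000, running G = 3.575000
t=2: π = [0.1992, 0.4277, 0.3730], E[r] = 1.3926, γ^t·E[r] = 0.891250, running G = 4.466250
t=3: π = [0.1965, 0.4216, 0.3818], E[r] = 1.3445, γ^t·E[r] = 0.688375, running G = 5.154625
t=4: π = [0.1973, 0.4227, 0.3800], E[r] = 1.3537, γ^t·E[r] = 0.554475, running G = 5.709100

G = 5.7091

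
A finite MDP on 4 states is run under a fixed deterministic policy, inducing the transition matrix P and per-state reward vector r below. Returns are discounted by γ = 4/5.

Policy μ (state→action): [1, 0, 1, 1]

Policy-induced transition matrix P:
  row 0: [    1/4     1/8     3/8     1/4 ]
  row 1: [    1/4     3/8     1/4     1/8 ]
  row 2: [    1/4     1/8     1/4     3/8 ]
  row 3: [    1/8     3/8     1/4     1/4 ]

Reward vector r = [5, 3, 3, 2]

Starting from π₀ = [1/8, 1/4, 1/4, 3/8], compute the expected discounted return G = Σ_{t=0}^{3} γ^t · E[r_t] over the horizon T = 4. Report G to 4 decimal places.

G = 9.0724

t=0: π = [0.1250, 0.2500, 0.2500, 0.3750], E[r] = 2.8750, γ^t·E[r] = 2.875000, running G = 2.875000
t=1: π = [0.2031, 0.2813, 0.2656, 0.2500], E[r] = 3.1563, γ^t·E[r] = 2.525000, running G = 5.400000
t=2: π = [0.2188, 0.2578, 0.2754, 0.2480], E[r] = 3.1895, γ^t·E[r] = 2.041250, running G = 7.441250
t=3: π = [0.2190, 0.2515, 0.2773, 0.2522], E[r] = 3.1858, γ^t·E[r] = 1.631125, running G = 9.072375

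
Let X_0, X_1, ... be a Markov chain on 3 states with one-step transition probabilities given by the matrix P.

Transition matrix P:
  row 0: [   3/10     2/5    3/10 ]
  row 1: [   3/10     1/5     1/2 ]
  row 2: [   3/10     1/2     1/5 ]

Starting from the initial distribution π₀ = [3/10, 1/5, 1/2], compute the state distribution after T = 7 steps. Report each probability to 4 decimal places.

t=0: π = [0.3000, 0.2000, 0.5000]
t=1: π = [0.3000, 0.4100, 0.2900]
t=2: π = [0.3000, 0.3470, 0.3530]
t=3: π = [0.3000, 0.3659, 0.3341]
t=4: π = [0.3000, 0.3602, 0.3398]
t=5: π = [0.3000, 0.3619, 0.3381]
t=6: π = [0.3000, 0.3614, 0.3386]
t=7: π = [0.3000, 0.3616, 0.3384]

π = [0.3000, 0.3616, 0.3384]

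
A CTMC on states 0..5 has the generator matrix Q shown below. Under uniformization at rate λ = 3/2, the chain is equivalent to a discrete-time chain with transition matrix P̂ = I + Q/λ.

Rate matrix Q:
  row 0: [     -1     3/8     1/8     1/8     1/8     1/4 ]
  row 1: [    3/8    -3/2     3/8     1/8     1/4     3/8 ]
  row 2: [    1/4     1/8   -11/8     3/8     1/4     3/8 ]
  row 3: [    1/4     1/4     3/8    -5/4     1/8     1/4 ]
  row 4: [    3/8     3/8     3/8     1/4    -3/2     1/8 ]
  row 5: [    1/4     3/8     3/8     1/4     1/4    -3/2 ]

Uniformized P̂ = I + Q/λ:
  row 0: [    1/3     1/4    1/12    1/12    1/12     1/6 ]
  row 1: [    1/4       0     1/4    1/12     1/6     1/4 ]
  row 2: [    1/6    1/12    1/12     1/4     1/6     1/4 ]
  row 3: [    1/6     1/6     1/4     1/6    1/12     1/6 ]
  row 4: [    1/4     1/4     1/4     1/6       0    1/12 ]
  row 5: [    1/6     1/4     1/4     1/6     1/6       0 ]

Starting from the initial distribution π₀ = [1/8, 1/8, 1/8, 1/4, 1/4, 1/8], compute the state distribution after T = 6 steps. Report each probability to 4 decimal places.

t=0: π = [0.1250, 0.1250, 0.1250, 0.2500, 0.2500, 0.1250]
t=1: π = [0.2188, 0.1771, 0.2083, 0.1563, 0.0938, 0.1458]
t=2: π = [0.2257, 0.1580, 0.1788, 0.1510, 0.1198, 0.1667]
t=3: π = [0.2274, 0.1681, 0.1826, 0.1496, 0.1153, 0.1570]
t=4: π = [0.2282, 0.1651, 0.1817, 0.1489, 0.1160, 0.1601]
t=5: π = [0.2281, 0.1660, 0.1817, 0.1490, 0.1159, 0.1592]
t=6: π = [0.2282, 0.1658, 0.1817, 0.1490, 0.1159, 0.1595]

π = [0.2282, 0.1658, 0.1817, 0.1490, 0.1159, 0.1595]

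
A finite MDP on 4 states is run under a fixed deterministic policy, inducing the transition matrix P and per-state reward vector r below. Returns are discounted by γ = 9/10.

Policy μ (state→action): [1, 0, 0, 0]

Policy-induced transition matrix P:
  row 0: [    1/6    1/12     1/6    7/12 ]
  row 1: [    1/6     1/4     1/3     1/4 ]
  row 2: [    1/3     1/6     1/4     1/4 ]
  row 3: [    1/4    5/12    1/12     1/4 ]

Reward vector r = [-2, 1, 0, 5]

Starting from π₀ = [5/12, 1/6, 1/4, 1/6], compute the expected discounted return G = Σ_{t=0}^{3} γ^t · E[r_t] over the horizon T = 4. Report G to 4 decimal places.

G = 3.8820

t=0: π = [0.4167, 0.1667, 0.2500, 0.1667], E[r] = 0.1667, γ^t·E[r] = 0.166667, running G = 0.166667
t=1: π = [0.2222, 0.1875, 0.2014, 0.3889], E[r] = 1.6875, γ^t·E[r] = 1.518750, running G = 1.685417
t=2: π = [0.2326, 0.2610, 0.1823, 0.3241], E[r] = 1.4161, γ^t·E[r] = 1.147031, running G = 2.832448
t=3: π = [0.2241, 0.2500, 0.1984, 0.3275], E[r] = 1.4397, γ^t·E[r] = 1.049520, running G = 3.881967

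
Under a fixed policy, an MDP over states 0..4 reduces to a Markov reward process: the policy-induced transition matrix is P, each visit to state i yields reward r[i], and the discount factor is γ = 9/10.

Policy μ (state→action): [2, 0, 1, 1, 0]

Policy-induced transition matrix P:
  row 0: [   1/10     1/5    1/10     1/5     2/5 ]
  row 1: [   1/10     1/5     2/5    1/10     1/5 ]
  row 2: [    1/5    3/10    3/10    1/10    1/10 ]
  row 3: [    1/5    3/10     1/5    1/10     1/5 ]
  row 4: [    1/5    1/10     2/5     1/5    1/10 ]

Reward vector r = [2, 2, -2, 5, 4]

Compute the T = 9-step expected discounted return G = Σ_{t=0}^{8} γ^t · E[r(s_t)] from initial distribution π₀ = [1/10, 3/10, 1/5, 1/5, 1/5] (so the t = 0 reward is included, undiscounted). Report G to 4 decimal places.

t=0: π = [0.1000, 0.3000, 0.2000, 0.2000, 0.2000], E[r] = 2.2000, γ^t·E[r] = 2.200000, running G = 2.200000
t=1: π = [0.1600, 0.2200, 0.3100, 0.1300, 0.1800], E[r] = 1.5100, γ^t·E[r] = 1.359000, running G = 3.559000
t=2: π = [0.1620, 0.2260, 0.2950, 0.1340, 0.1830], E[r] = 1.5880, γ^t·E[r] = 1.286280, running G = 4.845280
t=3: π = [0.1612, 0.2246, 0.2951, 0.1345, 0.1846], E[r] = 1.5923, γ^t·E[r] = 1.160787, running G = 6.006067
t=4: π = [0.1614, 0.2245, 0.2952, 0.1346, 0.1843], E[r] = 1.5914, γ^t·E[r] = 1.044091, running G = 7.050158
t=5: π = [0.1614, 0.2246, 0.2951, 0.1346, 0.1843], E[r] = 1.5918, γ^t·E[r] = 0.939963, running G = 7.990121
t=6: π = [0.1614, 0.2245, 0.2952, 0.1346, 0.1843], E[r] = 1.5918, γ^t·E[r] = 0.845943, running G = 8.836064
t=7: π = [0.1614, 0.2245, 0.2951, 0.1346, 0.1843], E[r] = 1.5918, γ^t·E[r] = 0.761348, running G = 9.597412
t=8: π = [0.1614, 0.2245, 0.2951, 0.1346, 0.1843], E[r] = 1.5918, γ^t·E[r] = 0.685215, running G = 10.282627

G = 10.2826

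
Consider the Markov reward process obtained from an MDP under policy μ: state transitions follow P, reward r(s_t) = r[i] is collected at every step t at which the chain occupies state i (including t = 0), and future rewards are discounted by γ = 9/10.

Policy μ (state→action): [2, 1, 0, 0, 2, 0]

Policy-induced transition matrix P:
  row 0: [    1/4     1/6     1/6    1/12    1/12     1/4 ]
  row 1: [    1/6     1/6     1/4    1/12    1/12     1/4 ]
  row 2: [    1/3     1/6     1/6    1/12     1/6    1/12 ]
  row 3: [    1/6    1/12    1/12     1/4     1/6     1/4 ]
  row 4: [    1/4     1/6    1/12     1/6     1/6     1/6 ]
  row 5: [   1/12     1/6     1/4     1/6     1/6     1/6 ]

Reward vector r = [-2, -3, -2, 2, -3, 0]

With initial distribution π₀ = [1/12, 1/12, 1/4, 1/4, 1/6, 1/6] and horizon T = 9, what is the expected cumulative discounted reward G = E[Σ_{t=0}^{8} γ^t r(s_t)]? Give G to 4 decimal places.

t=0: π = [0.0833, 0.0833, 0.2500, 0.2500, 0.1667, 0.1667], E[r] = -0.9167, γ^t·E[r] = -0.916667, running G = -0.916667
t=1: π = [0.2153, 0.1458, 0.1528, 0.1528, 0.1528, 0.1806], E[r] = -1.3264, γ^t·E[r] = -1.193750, running G = -2.110417
t=2: π = [0.2078, 0.1539, 0.1684, 0.1366, 0.1366, 0.1968], E[r] = -1.3507, γ^t·E[r] = -1.094063, running G = -3.204479
t=3: π = [0.2070, 0.1553, 0.1731, 0.1339, 0.1365, 0.1942], E[r] = -1.3680, γ^t·E[r] = -0.997277, running G = -4.201757
t=4: π = [0.2080, 0.1555, 0.1733, 0.1332, 0.1365, 0.1936], E[r] = -1.3720, γ^t·E[r] = -0.900168, running G = -5.101924
t=5: π = [0.2081, 0.1556, 0.1733, 0.1330, 0.1364, 0.1936], E[r] = -1.3725, γ^t·E[r] = -0.810476, running G = -5.912401
t=6: π = [0.2081, 0.1556, 0.1733, 0.1330, 0.1364, 0.1936], E[r] = -1.3727, γ^t·E[r] = -0.729497, running G = -6.641897
t=7: π = [0.2081, 0.1556, 0.1733, 0.1330, 0.1364, 0.1936], E[r] = -1.3727, γ^t·E[r] = -0.656564, running G = -7.298461
t=8: π = [0.2081, 0.1556, 0.1733, 0.1330, 0.1364, 0.1936], E[r] = -1.3727, γ^t·E[r] = -0.590911, running G = -7.889372

G = -7.8894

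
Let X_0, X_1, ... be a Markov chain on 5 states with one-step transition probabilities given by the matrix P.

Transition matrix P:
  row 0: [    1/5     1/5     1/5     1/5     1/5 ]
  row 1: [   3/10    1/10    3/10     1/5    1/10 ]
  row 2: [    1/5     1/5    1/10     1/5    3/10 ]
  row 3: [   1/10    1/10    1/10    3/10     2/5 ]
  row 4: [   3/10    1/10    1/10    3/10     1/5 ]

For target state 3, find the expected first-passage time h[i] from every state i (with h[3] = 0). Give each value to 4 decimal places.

First-step conditioning: h[3] = 0; for i ≠ 3, h[i] = 1 + Σ_k P[i][k]·h[k].
  h[0] = 1 + 1/5·h[0] + 1/5·h[1] + 1/5·h[2] + 1/5·h[4]
  h[1] = 1 + 3/10·h[0] + 1/10·h[1] + 3/10·h[2] + 1/10·h[4]
  h[2] = 1 + 1/5·h[0] + 1/5·h[1] + 1/10·h[2] + 3/10·h[4]
  h[4] = 1 + 3/10·h[0] + 1/10·h[1] + 1/10·h[2] + 1/5·h[4]
Solving the 4×4 linear system over states ≠ 3 gives exactly h = [6055/1333, 6105/1333, 6000/1333, 0, 5450/1333] (h[3] = 0 is the target).

h = [4.5424, 4.5799, 4.5011, 0.0000, 4.0885]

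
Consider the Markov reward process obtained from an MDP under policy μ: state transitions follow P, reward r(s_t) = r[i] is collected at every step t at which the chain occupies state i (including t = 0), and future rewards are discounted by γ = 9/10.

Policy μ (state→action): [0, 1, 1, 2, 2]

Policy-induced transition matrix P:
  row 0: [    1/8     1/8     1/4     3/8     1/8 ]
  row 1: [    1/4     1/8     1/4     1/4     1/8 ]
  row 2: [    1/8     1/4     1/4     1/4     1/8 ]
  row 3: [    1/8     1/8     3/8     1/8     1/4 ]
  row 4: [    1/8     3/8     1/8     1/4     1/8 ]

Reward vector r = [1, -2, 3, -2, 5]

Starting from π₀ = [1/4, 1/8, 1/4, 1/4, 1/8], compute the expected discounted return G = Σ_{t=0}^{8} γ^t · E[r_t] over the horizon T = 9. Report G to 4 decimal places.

t=0: π = [0.2500, 0.1250, 0.2500, 0.2500, 0.1250], E[r] = 0.8750, γ^t·E[r] = 0.875000, running G = 0.875000
t=1: π = [0.1406, 0.1875, 0.2656, 0.2500, 0.1563], E[r] = 0.8438, γ^t·E[r] = 0.759375, running G = 1.634375
t=2: π = [0.1484, 0.1973, 0.2617, 0.2363, 0.1563], E[r] = 0.8477, γ^t·E[r] = 0.686602, running G = 2.320977
t=3: π = [0.1497, 0.1968, 0.2600, 0.2390, 0.1545], E[r] = 0.8308, γ^t·E[r] = 0.605661, running G = 2.926637
t=4: π = [0.1496, 0.1961, 0.2606, 0.2388, 0.1549], E[r] = 0.8357, γ^t·E[r] = 0.548318, running G = 3.474956
t=5: π = [0.1495, 0.1963, 0.2605, 0.2388, 0.1549], E[r] = 0.8350, γ^t·E[r] = 0.493059, running G = 3.968014
t=6: π = [0.1495, 0.1963, 0.2605, 0.2388, 0.1549], E[r] = 0.8351, γ^t·E[r] = 0.443803, running G = 4.411817
t=7: π = [0.1495, 0.1963, 0.2605, 0.2388, 0.1549], E[r] = 0.8351, γ^t·E[r] = 0.399411, running G = 4.811228
t=8: π = [0.1495, 0.1963, 0.2605, 0.2388, 0.1549], E[r] = 0.8351, γ^t·E[r] = 0.359473, running G = 5.170701

G = 5.1707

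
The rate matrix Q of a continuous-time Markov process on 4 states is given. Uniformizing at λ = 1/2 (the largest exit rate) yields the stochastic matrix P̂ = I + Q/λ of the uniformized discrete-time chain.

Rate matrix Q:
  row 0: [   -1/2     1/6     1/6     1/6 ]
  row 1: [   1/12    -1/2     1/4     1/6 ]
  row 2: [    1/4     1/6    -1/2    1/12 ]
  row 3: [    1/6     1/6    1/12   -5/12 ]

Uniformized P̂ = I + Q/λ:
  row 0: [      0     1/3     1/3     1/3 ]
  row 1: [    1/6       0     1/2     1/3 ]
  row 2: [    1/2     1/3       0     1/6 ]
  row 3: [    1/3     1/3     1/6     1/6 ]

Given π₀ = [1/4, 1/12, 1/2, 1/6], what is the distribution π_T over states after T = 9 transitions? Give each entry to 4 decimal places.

π = [0.2503, 0.2500, 0.2498, 0.2499]

t=0: π = [0.2500, 0.0833, 0.5000, 0.1667]
t=1: π = [0.3194, 0.3056, 0.1528, 0.2222]
t=2: π = [0.2014, 0.2315, 0.2963, 0.2708]
t=3: π = [0.2770, 0.2562, 0.2280, 0.2388]
t=4: π = [0.2363, 0.2479, 0.2602, 0.2555]
t=5: π = [0.2566, 0.2507, 0.2453, 0.2474]
t=6: π = [0.2469, 0.2498, 0.2521, 0.2512]
t=7: π = [0.2514, 0.2501, 0.2491, 0.2494]
t=8: π = [0.2494, 0.2500, 0.2504, 0.2502]
t=9: π = [0.2503, 0.2500, 0.2498, 0.2499]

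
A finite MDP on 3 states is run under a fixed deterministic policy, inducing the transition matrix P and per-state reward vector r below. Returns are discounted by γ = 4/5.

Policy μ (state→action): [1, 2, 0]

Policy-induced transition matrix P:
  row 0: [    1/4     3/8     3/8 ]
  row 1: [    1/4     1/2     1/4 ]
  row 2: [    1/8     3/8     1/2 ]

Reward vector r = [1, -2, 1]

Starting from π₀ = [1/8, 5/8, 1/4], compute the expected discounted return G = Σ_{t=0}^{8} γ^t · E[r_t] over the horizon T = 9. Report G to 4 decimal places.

G = -1.8916

t=0: π = [0.1250, 0.6250, 0.2500], E[r] = -0.8750, γ^t·E[r] = -0.875000, running G = -0.875000
t=1: π = [0.2188, 0.4531, 0.3281], E[r] = -0.3594, γ^t·E[r] = -0.287500, running G = -1.162500
t=2: π = [0.2090, 0.4316, 0.3594], E[r] = -0.2949, γ^t·E[r] = -0.188750, running G = -1.351250
t=3: π = [0.2051, 0.4290, 0.3660], E[r] = -0.2869, γ^t·E[r] = -0.146875, running G = -1.498125
t=4: π = [0.2043, 0.4286, 0.3671], E[r] = -0.2859, γ^t·E[r] = -0.117088, running G = -1.615213
t=5: π = [0.2041, 0.4286, 0.3673], E[r] = -0.2857, γ^t·E[r] = -0.093629, running G = -1.708841
t=6: π = [0.2041, 0.4286, 0.3673], E[r] = -0.2857, γ^t·E[r] = -0.074899, running G = -1.783740
t=7: π = [0.2041, 0.4286, 0.3673], E[r] = -0.2857, γ^t·E[r] = -0.059919, running G = -1.843659
t=8: π = [0.2041, 0.4286, 0.3673], E[r] = -0.2857, γ^t·E[r] = -0.047935, running G = -1.891594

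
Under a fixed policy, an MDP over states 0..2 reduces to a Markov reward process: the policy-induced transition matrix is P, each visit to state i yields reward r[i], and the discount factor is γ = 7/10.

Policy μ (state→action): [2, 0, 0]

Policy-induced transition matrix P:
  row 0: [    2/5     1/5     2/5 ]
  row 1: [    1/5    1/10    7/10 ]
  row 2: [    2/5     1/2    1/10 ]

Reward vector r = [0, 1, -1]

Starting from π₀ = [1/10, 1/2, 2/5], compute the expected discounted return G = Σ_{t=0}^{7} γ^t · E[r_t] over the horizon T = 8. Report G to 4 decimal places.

G = -0.1268

t=0: π = [0.1000, 0.5000, 0.4000], E[r] = 0.1000, γ^t·E[r] = 0.100000, running G = 0.100000
t=1: π = [0.3000, 0.2700, 0.4300], E[r] = -0.1600, γ^t·E[r] = -0.112000, running G = -0.012000
t=2: π = [0.3460, 0.3020, 0.3520], E[r] = -0.0500, γ^t·E[r] = -0.024500, running G = -0.036500
t=3: π = [0.3396, 0.2754, 0.3850], E[r] = -0.1096, γ^t·E[r] = -0.037593, running G = -0.074093
t=4: π = [0.3449, 0.2880, 0.3671], E[r] = -0.0792, γ^t·E[r] = -0.019006, running G = -0.093099
t=5: π = [0.3424, 0.2813, 0.3763], E[r] = -0.0949, γ^t·E[r] = -0.015952, running G = -0.109051
t=6: π = [0.3437, 0.2847, 0.3715], E[r] = -0.0868, γ^t·E[r] = -0.010210, running G = -0.119261
t=7: π = [0.3431, 0.2830, 0.3740], E[r] = -0.0910, γ^t·E[r] = -0.007493, running G = -0.126754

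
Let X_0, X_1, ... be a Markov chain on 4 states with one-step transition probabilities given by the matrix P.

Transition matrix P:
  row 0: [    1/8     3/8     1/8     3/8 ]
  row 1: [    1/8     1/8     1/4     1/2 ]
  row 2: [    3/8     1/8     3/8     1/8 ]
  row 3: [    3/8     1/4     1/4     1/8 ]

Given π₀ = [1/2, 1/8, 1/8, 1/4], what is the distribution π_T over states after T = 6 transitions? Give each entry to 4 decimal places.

π = [0.2554, 0.2229, 0.2492, 0.2724]

t=0: π = [0.5000, 0.1250, 0.1250, 0.2500]
t=1: π = [0.2188, 0.2813, 0.2031, 0.2969]
t=2: π = [0.2500, 0.2168, 0.2480, 0.2852]
t=3: π = [0.2583, 0.2231, 0.2498, 0.2688]
t=4: π = [0.2546, 0.2232, 0.2489, 0.2733]
t=5: π = [0.2555, 0.2228, 0.2493, 0.2724]
t=6: π = [0.2554, 0.2229, 0.2492, 0.2724]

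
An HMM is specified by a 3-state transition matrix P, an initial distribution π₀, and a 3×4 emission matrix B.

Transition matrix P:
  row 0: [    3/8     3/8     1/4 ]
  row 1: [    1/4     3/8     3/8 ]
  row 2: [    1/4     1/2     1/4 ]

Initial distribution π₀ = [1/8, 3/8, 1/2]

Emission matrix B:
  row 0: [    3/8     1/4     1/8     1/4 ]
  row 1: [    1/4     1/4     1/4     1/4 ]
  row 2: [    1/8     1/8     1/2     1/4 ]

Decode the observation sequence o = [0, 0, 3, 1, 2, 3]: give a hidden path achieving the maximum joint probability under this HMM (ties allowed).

t=0: δ = [4.688e-02, 9.375e-02, 6.250e-02]  (obs o_0=0)
t=1: δ = [8.789e-03, 8.789e-03, 4.395e-03]  ψ = [1, 1, 1]  (obs o_1=0)
t=2: δ = [8.240e-04, 8.240e-04, 8.240e-04]  ψ = [0, 0, 1]  (obs o_2=3)
t=3: δ = [7.725e-05, 1.030e-04, 3.862e-05]  ψ = [0, 2, 1]  (obs o_3=1)
t=4: δ = [3.621e-06, 9.656e-06, 1.931e-05]  ψ = [0, 1, 1]  (obs o_4=2)
t=5: δ = [1.207e-06, 2.414e-06, 1.207e-06]  ψ = [2, 2, 2]  (obs o_5=3)
backtrack: best end state = 1; path = [1, 1, 2, 1, 2, 1]

path = [1, 1, 2, 1, 2, 1]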